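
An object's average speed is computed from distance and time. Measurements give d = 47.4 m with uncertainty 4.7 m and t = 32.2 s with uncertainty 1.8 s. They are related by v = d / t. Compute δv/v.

0.114

Since v is a product/quotient, work with relative uncertainties:
  (1·δd/d)² = (1×0.0992)² = 0.00983;  (-1·δt/t)² = (-1×0.0559)² = 0.00312
δv/v = √(0.0130) = 0.114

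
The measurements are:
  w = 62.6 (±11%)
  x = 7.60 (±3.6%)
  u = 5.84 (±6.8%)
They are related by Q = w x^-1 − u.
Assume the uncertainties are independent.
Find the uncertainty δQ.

Let p = w·x^-1 = 8.24. δp/p = √((1·δw/w)² + (-1·δx/x)²) = √(0.0121 + 0.00130) = 0.116, so δp = 0.953.
Q = p − u: δQ = √(δp² + δu²) = √(0.909 + 0.158) = 1.03

1.03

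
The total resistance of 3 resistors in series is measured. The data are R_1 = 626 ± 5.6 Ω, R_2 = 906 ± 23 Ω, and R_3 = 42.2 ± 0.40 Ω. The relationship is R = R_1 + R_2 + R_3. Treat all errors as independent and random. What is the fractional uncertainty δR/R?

For a sum/difference, combine absolute errors in quadrature:
  (δR_1)² = 31.4;  (δR_2)² = 529;  (δR_3)² = 0.160
δR = √(561) = 23.7 Ω
R = 1570 Ω, so δR/R = 23.7/1570 = 0.0150.

0.0150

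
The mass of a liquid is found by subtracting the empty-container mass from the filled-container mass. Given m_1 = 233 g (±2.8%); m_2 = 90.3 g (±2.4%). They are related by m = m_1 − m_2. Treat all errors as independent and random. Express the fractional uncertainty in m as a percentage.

4.82%

Absolute uncertainties add in quadrature for a linear combination:
  (δm_1)² = 42.6;  (δm_2)² = 4.70
δm = √(47.3) = 6.87 g
m = 143 g, so δm/m = 6.87/143 = 0.0482.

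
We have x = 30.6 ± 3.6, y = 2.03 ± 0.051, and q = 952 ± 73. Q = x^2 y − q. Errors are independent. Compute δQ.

456

Let p = x^2·y = 1900. δp/p = √((2·δx/x)² + (1·δy/y)²) = √(0.0554 + 0.000631) = 0.237, so δp = 450.
Q = p − q: δQ = √(δp² + δq²) = √(2.02e+05 + 5330) = 456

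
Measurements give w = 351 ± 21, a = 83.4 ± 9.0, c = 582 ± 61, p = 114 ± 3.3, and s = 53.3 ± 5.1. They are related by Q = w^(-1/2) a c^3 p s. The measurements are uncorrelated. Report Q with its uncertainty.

(5.33 ± 1.86) × 10^12

Each factor contributes (exponent × relative error)² to (δQ/Q)²:
  (−½·δw/w)² = (-0.5×0.0598)² = 0.000895;  (1·δa/a)² = (1×0.108)² = 0.0116;  (3·δc/c)² = (3×0.105)² = 0.0989;  (1·δp/p)² = (1×0.0289)² = 0.000838;  (1·δs/s)² = (1×0.0957)² = 0.00916
δQ/Q = √(0.121) = 0.348
Q = 5.33e+12, so δQ = 0.348 × 5.33e+12 = 1.86e+12.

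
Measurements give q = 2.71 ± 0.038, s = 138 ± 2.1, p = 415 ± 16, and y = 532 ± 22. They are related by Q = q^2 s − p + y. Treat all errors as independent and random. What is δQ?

42.3

Let w = q^2·s = 1010. δw/w = √((2·δq/q)² + (1·δs/s)²) = √(0.000786 + 0.000232) = 0.0319, so δw = 32.3.
Q = w − p + y: δQ = √(δw² + δp² + δy²) = √(1050 + 256 + 484) = 42.3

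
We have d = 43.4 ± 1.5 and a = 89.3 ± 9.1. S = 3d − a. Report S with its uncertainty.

Absolute uncertainties add in quadrature for a linear combination:
  (3·δd)² = 20.2;  (δa)² = 82.8
δS = √(103) = 10.2
S = 40.9.

40.9 ± 10.2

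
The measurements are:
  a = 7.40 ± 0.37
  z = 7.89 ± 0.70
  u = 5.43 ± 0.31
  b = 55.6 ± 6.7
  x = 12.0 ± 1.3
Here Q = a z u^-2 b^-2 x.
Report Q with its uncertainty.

0.00769 ± 0.00235

Relative error in a monomial: (δQ/Q)² = Σ (nᵢ · δxᵢ/xᵢ)².
  (1·δa/a)² = (1×0.0500)² = 0.00250;  (1·δz/z)² = (1×0.0887)² = 0.00787;  (-2·δu/u)² = (-2×0.0571)² = 0.0130;  (-2·δb/b)² = (-2×0.121)² = 0.0581;  (1·δx/x)² = (1×0.108)² = 0.0117
δQ/Q = √(0.0932) = 0.305
Q = 0.00769, so δQ = 0.305 × 0.00769 = 0.00235.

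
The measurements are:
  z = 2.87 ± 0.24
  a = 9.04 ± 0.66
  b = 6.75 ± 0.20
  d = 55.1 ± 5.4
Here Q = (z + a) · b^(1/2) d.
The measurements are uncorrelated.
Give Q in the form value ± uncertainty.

Let u = z + a = 11.9. δu = √(δz² + δa²) = √(0.0576 + 0.436) = 0.702, so δu/u = 0.0590.
Q is then a monomial in u, b, d:
δQ/Q = √((δu/u)² + (½·δb/b)² + (1·δd/d)²) = √(0.00348 + 0.000219 + 0.00960) = 0.115
Q = 1700, so δQ = 0.115 × 1700 = 197.

1700 ± 197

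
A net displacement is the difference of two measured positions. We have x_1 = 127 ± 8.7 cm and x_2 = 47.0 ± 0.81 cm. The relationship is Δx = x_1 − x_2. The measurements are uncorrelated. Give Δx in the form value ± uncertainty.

Absolute uncertainties add in quadrature for a linear combination:
  (δx_1)² = 75.7;  (δx_2)² = 0.656
δΔx = √(76.3) = 8.74 cm
Δx = 80.0 cm.

80.0 ± 8.74 cm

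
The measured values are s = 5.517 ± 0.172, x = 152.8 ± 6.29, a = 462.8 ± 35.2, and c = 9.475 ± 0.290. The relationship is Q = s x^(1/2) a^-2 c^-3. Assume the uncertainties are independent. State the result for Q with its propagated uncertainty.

For a monomial Q ∝ s, x^(1/2), a^-2, c^-3, fractional errors add in quadrature:
  (1·δs/s)² = (1×0.0312)² = 0.000972;  (½·δx/x)² = (0.5×0.0412)² = 0.000424;  (-2·δa/a)² = (-2×0.0761)² = 0.0231;  (-3·δc/c)² = (-3×0.0306)² = 0.00843
δQ/Q = √(0.0330) = 0.182
Q = 3.743e-07, so δQ = 0.182 × 3.743e-07 = 6.8e-08.

(3.743 ± 0.680) × 10^-7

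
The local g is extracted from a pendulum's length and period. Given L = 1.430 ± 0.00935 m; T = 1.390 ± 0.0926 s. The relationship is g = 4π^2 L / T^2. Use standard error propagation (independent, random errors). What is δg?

g is a product of powers, so relative uncertainties combine in quadrature:
  (1·δL/L)² = (1×0.00654)² = 4.28e-05;  (-2·δT/T)² = (-2×0.0666)² = 0.0178
δg/g = √(0.0178) = 0.133
g = 29.22 m/s^2, so δg = 0.133 × 29.22 = 3.90 m/s^2.

3.90 m/s^2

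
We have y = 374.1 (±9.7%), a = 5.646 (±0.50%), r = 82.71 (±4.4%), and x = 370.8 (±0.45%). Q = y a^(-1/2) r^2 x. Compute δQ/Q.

0.131

Since Q is a product/quotient, work with relative uncertainties:
  (1·δy/y)² = (1×0.0970)² = 0.00941;  (−½·δa/a)² = (-0.5×0.00500)² = 6.25e-06;  (2·δr/r)² = (2×0.0440)² = 0.00774;  (1·δx/x)² = (1×0.00450)² = 2.03e-05
δQ/Q = √(0.0172) = 0.131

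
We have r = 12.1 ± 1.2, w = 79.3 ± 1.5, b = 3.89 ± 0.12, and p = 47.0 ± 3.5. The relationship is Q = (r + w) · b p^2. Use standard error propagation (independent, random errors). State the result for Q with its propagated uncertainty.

Let u = r + w = 91.4. δu = √(δr² + δw²) = √(1.44 + 2.25) = 1.92, so δu/u = 0.0210.
Q is then a monomial in u, b, p:
δQ/Q = √((δu/u)² + (1·δb/b)² + (2·δp/p)²) = √(0.000442 + 0.000952 + 0.0222) = 0.154
Q = 7.85e+05, so δQ = 0.154 × 7.85e+05 = 1.21e+05.

(7.85 ± 1.21) × 10^5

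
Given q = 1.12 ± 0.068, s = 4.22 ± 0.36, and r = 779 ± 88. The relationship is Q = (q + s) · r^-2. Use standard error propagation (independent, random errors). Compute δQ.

2.08e-06

Let u = q + s = 5.34. δu = √(δq² + δs²) = √(0.00462 + 0.130) = 0.366, so δu/u = 0.0686.
Q is then a monomial in u, r:
δQ/Q = √((δu/u)² + (-2·δr/r)²) = √(0.00471 + 0.0510) = 0.236
Q = 8.8e-06, so δQ = 0.236 × 8.8e-06 = 2.08e-06.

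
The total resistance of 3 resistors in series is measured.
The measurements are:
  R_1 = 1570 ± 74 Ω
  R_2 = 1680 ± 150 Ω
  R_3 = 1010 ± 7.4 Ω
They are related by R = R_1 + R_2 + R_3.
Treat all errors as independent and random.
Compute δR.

167 Ω

Each term contributes (cᵢ δxᵢ)² to (δR)²:
  (δR_1)² = 5480;  (δR_2)² = 22500;  (δR_3)² = 54.8
δR = √(28000) = 167 Ω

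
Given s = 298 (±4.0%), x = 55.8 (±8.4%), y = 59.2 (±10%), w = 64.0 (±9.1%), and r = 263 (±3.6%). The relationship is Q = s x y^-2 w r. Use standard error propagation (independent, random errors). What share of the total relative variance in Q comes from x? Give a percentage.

(δQ/Q)² = (1·δs/s)² + (1·δx/x)² + (-2·δy/y)² + (1·δw/w)² + (1·δr/r)²
  s term: (1×0.0400)² = 0.00160
  x term: (1×0.0840)² = 0.00706
  y term: (-2×0.100)² = 0.0400
  w term: (1×0.0910)² = 0.00828
  r term: (1×0.0360)² = 0.00130
Total = 0.0582. Share from x = 0.00706/0.0582 = 0.121.

12.1%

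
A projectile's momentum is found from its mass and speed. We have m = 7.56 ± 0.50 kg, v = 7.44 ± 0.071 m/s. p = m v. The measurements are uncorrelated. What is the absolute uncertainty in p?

3.76 kg·m/s

Relative error in a monomial: (δp/p)² = Σ (nᵢ · δxᵢ/xᵢ)².
  (1·δm/m)² = (1×0.0661)² = 0.00437;  (1·δv/v)² = (1×0.00954)² = 9.11e-05
δp/p = √(0.00447) = 0.0668
p = 56.2 kg·m/s, so δp = 0.0668 × 56.2 = 3.76 kg·m/s.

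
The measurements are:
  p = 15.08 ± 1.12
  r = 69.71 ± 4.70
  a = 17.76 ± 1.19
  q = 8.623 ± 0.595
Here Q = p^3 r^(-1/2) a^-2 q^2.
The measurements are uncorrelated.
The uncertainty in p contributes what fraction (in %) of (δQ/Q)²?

56.6%

(δQ/Q)² = (3·δp/p)² + (−½·δr/r)² + (-2·δa/a)² + (2·δq/q)²
  p term: (3×0.0743)² = 0.0496
  r term: (-0.5×0.0674)² = 0.00114
  a term: (-2×0.0670)² = 0.0180
  q term: (2×0.0690)² = 0.0190
Total = 0.0878. Share from p = 0.0496/0.0878 = 0.566.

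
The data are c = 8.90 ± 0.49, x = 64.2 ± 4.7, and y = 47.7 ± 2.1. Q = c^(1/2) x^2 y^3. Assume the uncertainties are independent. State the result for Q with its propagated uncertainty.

(1.33 ± 0.266) × 10^9

Products/powers → add relative errors in quadrature, weighted by exponent:
  (½·δc/c)² = (0.5×0.0551)² = 0.000758;  (2·δx/x)² = (2×0.0732)² = 0.0214;  (3·δy/y)² = (3×0.0440)² = 0.0174
δQ/Q = √(0.0396) = 0.199
Q = 1.33e+09, so δQ = 0.199 × 1.33e+09 = 2.66e+08.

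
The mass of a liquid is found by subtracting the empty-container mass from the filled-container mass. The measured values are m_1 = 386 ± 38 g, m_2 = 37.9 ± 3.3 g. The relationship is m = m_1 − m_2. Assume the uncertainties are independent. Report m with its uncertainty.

348 ± 38.1 g

Each term contributes (cᵢ δxᵢ)² to (δm)²:
  (δm_1)² = 1440;  (δm_2)² = 10.9
δm = √(1450) = 38.1 g
m = 348 g.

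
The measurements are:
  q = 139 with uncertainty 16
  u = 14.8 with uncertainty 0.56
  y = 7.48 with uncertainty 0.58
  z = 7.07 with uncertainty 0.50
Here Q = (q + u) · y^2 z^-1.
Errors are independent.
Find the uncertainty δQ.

243

Let w = q + u = 154. δw = √(δq² + δu²) = √(256 + 0.314) = 16.0, so δw/w = 0.104.
Q is then a monomial in w, y, z:
δQ/Q = √((δw/w)² + (2·δy/y)² + (-1·δz/z)²) = √(0.0108 + 0.0240 + 0.00500) = 0.200
Q = 1220, so δQ = 0.200 × 1220 = 243.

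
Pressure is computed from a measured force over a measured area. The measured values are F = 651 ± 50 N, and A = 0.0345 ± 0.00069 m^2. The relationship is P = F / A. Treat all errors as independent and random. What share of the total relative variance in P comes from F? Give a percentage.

(δP/P)² = (1·δF/F)² + (-1·δA/A)²
  F term: (1×0.0768)² = 0.00590
  A term: (-1×0.0200)² = 0.000400
Total = 0.00630. Share from F = 0.00590/0.00630 = 0.936.

93.6%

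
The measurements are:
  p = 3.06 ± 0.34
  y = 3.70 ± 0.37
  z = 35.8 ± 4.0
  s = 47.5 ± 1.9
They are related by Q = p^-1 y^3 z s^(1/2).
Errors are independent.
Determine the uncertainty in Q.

Q is a product of powers, so relative uncertainties combine in quadrature:
  (-1·δp/p)² = (-1×0.111)² = 0.0123;  (3·δy/y)² = (3×0.100)² = 0.0900;  (1·δz/z)² = (1×0.112)² = 0.0125;  (½·δs/s)² = (0.5×0.0400)² = 0.000400
δQ/Q = √(0.115) = 0.339
Q = 4080, so δQ = 0.339 × 4080 = 1390.

1390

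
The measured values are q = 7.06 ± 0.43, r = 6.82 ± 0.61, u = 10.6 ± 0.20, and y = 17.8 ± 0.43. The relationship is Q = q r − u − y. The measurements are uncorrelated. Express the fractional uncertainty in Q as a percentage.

Let p = q·r = 48.1. δp/p = √((1·δq/q)² + (1·δr/r)²) = √(0.00371 + 0.00800) = 0.108, so δp = 5.21.
Q = p − u − y: δQ = √(δp² + δu² + δy²) = √(27.1 + 0.0400 + 0.185) = 5.23
Q = 19.7, so δQ/Q = 5.23/19.7 = 0.265.

26.5%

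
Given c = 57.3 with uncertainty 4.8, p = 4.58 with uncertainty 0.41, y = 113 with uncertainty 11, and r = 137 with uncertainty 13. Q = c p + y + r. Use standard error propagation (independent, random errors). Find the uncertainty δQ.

Let w = c·p = 262. δw/w = √((1·δc/c)² + (1·δp/p)²) = √(0.00702 + 0.00801) = 0.123, so δw = 32.2.
Q = w + y + r: δQ = √(δw² + δy² + δr²) = √(1040 + 121 + 169) = 36.4

36.4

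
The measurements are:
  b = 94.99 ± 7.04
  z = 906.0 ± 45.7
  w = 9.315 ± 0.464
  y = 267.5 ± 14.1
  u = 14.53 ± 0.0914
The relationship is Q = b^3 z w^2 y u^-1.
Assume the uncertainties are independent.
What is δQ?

Relative error in a monomial: (δQ/Q)² = Σ (nᵢ · δxᵢ/xᵢ)².
  (3·δb/b)² = (3×0.0741)² = 0.0494;  (1·δz/z)² = (1×0.0504)² = 0.00254;  (2·δw/w)² = (2×0.0498)² = 0.00992;  (1·δy/y)² = (1×0.0527)² = 0.00278;  (-1·δu/u)² = (-1×0.00629)² = 3.96e-05
δQ/Q = √(0.0647) = 0.254
Q = 1.24e+12, so δQ = 0.254 × 1.24e+12 = 3.16e+11.

3.16e+11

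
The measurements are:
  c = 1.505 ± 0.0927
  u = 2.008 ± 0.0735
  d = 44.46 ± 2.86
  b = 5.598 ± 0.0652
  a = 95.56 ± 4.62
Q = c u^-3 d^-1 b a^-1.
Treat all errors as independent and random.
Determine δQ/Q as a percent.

15.0%

For a monomial Q ∝ c, u^-3, d^-1, b, a^-1, fractional errors add in quadrature:
  (1·δc/c)² = (1×0.0616)² = 0.00379;  (-3·δu/u)² = (-3×0.0366)² = 0.0121;  (-1·δd/d)² = (-1×0.0643)² = 0.00414;  (1·δb/b)² = (1×0.0116)² = 0.000136;  (-1·δa/a)² = (-1×0.0483)² = 0.00234
δQ/Q = √(0.0225) = 0.150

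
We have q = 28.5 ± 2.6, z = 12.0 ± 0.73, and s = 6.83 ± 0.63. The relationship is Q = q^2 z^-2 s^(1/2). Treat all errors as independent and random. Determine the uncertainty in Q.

3.30

Q is a product of powers, so relative uncertainties combine in quadrature:
  (2·δq/q)² = (2×0.0912)² = 0.0333;  (-2·δz/z)² = (-2×0.0608)² = 0.0148;  (½·δs/s)² = (0.5×0.0922)² = 0.00213
δQ/Q = √(0.0502) = 0.224
Q = 14.7, so δQ = 0.224 × 14.7 = 3.30.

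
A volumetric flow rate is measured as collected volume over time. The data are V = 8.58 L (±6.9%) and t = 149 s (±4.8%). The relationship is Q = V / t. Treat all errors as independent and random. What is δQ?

For a monomial Q ∝ V, t^-1, fractional errors add in quadrature:
  (1·δV/V)² = (1×0.0690)² = 0.00476;  (-1·δt/t)² = (-1×0.0480)² = 0.00230
δQ/Q = √(0.00707) = 0.0841
Q = 0.0576 L/s, so δQ = 0.0841 × 0.0576 = 0.00484 L/s.

0.00484 L/s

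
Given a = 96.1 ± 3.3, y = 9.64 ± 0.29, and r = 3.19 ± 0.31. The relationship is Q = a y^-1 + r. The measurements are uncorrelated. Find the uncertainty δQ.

Let p = a·y^-1 = 9.97. δp/p = √((1·δa/a)² + (-1·δy/y)²) = √(0.00118 + 0.000905) = 0.0457, so δp = 0.455.
Q = p + r: δQ = √(δp² + δr²) = √(0.207 + 0.0961) = 0.551

0.551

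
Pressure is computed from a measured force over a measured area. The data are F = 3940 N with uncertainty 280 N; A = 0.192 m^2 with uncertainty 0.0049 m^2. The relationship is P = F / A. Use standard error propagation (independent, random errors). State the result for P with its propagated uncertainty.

Since P is a product/quotient, work with relative uncertainties:
  (1·δF/F)² = (1×0.0711)² = 0.00505;  (-1·δA/A)² = (-1×0.0255)² = 0.000651
δP/P = √(0.00570) = 0.0755
P = 20500 Pa, so δP = 0.0755 × 20500 = 1550 Pa.

20500 ± 1550 Pa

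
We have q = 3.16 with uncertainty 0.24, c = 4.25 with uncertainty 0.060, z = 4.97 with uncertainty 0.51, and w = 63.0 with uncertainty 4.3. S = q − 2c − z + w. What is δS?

Sums and differences: (δS)² = Σ (cᵢ δxᵢ)².
  (δq)² = 0.0576;  (2·δc)² = 0.0144;  (δz)² = 0.260;  (δw)² = 18.5
δS = √(18.8) = 4.34

4.34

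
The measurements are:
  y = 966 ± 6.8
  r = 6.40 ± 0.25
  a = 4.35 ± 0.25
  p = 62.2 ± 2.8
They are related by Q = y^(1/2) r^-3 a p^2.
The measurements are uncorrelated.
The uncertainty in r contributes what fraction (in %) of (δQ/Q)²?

54.6%

(δQ/Q)² = (½·δy/y)² + (-3·δr/r)² + (1·δa/a)² + (2·δp/p)²
  y term: (0.5×0.00704)² = 1.24e-05
  r term: (-3×0.0391)² = 0.0137
  a term: (1×0.0575)² = 0.00330
  p term: (2×0.0450)² = 0.00811
Total = 0.0252. Share from r = 0.0137/0.0252 = 0.546.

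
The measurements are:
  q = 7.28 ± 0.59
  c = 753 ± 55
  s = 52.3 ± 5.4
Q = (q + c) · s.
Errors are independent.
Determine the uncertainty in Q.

5010

Let u = q + c = 760. δu = √(δq² + δc²) = √(0.348 + 3020) = 55.0, so δu/u = 0.0723.
Q is then a monomial in u, s:
δQ/Q = √((δu/u)² + (1·δs/s)²) = √(0.00523 + 0.0107) = 0.126
Q = 39800, so δQ = 0.126 × 39800 = 5010.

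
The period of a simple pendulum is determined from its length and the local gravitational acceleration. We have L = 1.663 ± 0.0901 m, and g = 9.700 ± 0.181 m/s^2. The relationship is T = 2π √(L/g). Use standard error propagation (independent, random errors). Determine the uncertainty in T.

0.0745 s

For a monomial T ∝ L^(1/2), g^(-1/2), fractional errors add in quadrature:
  (½·δL/L)² = (0.5×0.0542)² = 0.000734;  (−½·δg/g)² = (-0.5×0.0187)² = 8.7e-05
δT/T = √(0.000821) = 0.0287
T = 2.602 s, so δT = 0.0287 × 2.602 = 0.0745 s.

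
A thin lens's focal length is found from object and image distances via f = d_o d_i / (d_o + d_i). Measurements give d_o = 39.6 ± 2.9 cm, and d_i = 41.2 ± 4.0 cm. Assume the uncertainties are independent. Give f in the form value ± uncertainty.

20.2 ± 1.22 cm

∂f/∂d_o = (d_i/(d_o+d_i))² = 0.260;  ∂f/∂d_i = (d_o/(d_o+d_i))² = 0.240
δf = √((∂f/∂d_o · δd_o)² + (∂f/∂d_i · δd_i)²) = √(0.569 + 0.923) = 1.22 cm
f = 20.2 cm.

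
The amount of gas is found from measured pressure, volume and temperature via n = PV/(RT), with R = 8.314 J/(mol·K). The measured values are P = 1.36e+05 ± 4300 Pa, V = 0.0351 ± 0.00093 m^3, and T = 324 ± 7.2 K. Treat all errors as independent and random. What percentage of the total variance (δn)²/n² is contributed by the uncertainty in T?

22.5%

(δn/n)² = (1·δP/P)² + (1·δV/V)² + (-1·δT/T)²
  P term: (1×0.0316)² = 0.001000
  V term: (1×0.0265)² = 0.000702
  T term: (-1×0.0222)² = 0.000494
Total = 0.00220. Share from T = 0.000494/0.00220 = 0.225.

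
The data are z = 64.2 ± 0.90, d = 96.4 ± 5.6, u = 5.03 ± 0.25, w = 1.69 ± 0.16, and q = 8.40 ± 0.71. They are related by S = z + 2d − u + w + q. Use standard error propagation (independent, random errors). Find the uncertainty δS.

Sums and differences: (δS)² = Σ (cᵢ δxᵢ)².
  (δz)² = 0.810;  (2·δd)² = 125;  (δu)² = 0.0625;  (δw)² = 0.0256;  (δq)² = 0.504
δS = √(127) = 11.3

11.3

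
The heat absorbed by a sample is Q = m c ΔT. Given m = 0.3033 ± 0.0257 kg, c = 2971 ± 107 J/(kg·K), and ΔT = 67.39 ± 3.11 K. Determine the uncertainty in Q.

6250 J

Q is a product of powers, so relative uncertainties combine in quadrature:
  (1·δm/m)² = (1×0.0847)² = 0.00718;  (1·δc/c)² = (1×0.0360)² = 0.00130;  (1·δΔT/ΔT)² = (1×0.0461)² = 0.00213
δQ/Q = √(0.0106) = 0.103
Q = 60730 J, so δQ = 0.103 × 60730 = 6250 J.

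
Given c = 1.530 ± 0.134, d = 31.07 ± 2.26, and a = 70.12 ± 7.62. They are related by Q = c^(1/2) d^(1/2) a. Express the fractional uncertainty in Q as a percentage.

Q is a product of powers, so relative uncertainties combine in quadrature:
  (½·δc/c)² = (0.5×0.0876)² = 0.00192;  (½·δd/d)² = (0.5×0.0727)² = 0.00132;  (1·δa/a)² = (1×0.109)² = 0.0118
δQ/Q = √(0.0150) = 0.123

12.3%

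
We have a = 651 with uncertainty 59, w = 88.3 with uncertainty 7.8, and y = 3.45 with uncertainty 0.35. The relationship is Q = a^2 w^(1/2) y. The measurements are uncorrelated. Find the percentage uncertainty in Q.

21.2%

Q is a product of powers, so relative uncertainties combine in quadrature:
  (2·δa/a)² = (2×0.0906)² = 0.0329;  (½·δw/w)² = (0.5×0.0883)² = 0.00195;  (1·δy/y)² = (1×0.101)² = 0.0103
δQ/Q = √(0.0451) = 0.212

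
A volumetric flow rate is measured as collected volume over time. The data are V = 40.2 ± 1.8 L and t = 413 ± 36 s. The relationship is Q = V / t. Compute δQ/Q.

0.0980

Q is a product of powers, so relative uncertainties combine in quadrature:
  (1·δV/V)² = (1×0.0448)² = 0.00200;  (-1·δt/t)² = (-1×0.0872)² = 0.00760
δQ/Q = √(0.00960) = 0.0980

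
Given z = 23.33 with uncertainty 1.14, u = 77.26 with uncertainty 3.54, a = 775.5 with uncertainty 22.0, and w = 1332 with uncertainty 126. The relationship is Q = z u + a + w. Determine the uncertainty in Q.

176

Let p = z·u = 1802. δp/p = √((1·δz/z)² + (1·δu/u)²) = √(0.00239 + 0.00210) = 0.0670, so δp = 121.
Q = p + a + w: δQ = √(δp² + δa² + δw²) = √(14600 + 484 + 15900) = 176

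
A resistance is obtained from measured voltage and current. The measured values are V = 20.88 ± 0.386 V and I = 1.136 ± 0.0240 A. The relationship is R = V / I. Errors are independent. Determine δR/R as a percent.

2.81%

Relative error in a monomial: (δR/R)² = Σ (nᵢ · δxᵢ/xᵢ)².
  (1·δV/V)² = (1×0.0185)² = 0.000342;  (-1·δI/I)² = (-1×0.0211)² = 0.000446
δR/R = √(0.000788) = 0.0281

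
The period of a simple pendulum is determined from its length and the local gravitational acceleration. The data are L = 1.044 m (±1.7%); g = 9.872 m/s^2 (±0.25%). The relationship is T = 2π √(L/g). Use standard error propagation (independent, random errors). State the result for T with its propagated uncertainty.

T is a product of powers, so relative uncertainties combine in quadrature:
  (½·δL/L)² = (0.5×0.0170)² = 7.23e-05;  (−½·δg/g)² = (-0.5×0.00250)² = 1.56e-06
δT/T = √(7.38e-05) = 0.00859
T = 2.043 s, so δT = 0.00859 × 2.043 = 0.0176 s.

2.043 ± 0.0176 s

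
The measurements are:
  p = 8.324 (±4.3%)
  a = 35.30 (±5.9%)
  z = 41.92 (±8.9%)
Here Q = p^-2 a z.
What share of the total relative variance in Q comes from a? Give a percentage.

18.5%

(δQ/Q)² = (-2·δp/p)² + (1·δa/a)² + (1·δz/z)²
  p term: (-2×0.0430)² = 0.00740
  a term: (1×0.0590)² = 0.00348
  z term: (1×0.0890)² = 0.00792
Total = 0.0188. Share from a = 0.00348/0.0188 = 0.185.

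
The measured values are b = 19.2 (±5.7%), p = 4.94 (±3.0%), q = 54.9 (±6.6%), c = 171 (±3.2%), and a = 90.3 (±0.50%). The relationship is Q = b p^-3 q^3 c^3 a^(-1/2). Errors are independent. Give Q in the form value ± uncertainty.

(1.39 ± 0.339) × 10^10

Each factor contributes (exponent × relative error)² to (δQ/Q)²:
  (1·δb/b)² = (1×0.0570)² = 0.00325;  (-3·δp/p)² = (-3×0.0300)² = 0.00810;  (3·δq/q)² = (3×0.0660)² = 0.0392;  (3·δc/c)² = (3×0.0320)² = 0.00922;  (−½·δa/a)² = (-0.5×0.00500)² = 6.25e-06
δQ/Q = √(0.0598) = 0.244
Q = 1.39e+10, so δQ = 0.244 × 1.39e+10 = 3.39e+09.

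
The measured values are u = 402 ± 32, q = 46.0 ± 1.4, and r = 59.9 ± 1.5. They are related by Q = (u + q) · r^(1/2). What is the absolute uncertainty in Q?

Let w = u + q = 448. δw = √(δu² + δq²) = √(1020 + 1.96) = 32.0, so δw/w = 0.0715.
Q is then a monomial in w, r:
δQ/Q = √((δw/w)² + (½·δr/r)²) = √(0.00511 + 0.000157) = 0.0726
Q = 3470, so δQ = 0.0726 × 3470 = 252.

252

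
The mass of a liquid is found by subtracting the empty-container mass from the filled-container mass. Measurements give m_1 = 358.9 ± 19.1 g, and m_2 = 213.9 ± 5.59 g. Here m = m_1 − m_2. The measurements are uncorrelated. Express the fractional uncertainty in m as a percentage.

13.7%

For a sum/difference, combine absolute errors in quadrature:
  (δm_1)² = 365;  (δm_2)² = 31.2
δm = √(396) = 19.9 g
m = 145.0 g, so δm/m = 19.9/145.0 = 0.137.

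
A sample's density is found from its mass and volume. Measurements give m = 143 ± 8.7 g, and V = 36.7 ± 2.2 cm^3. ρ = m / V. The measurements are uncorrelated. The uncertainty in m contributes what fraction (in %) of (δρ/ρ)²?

(δρ/ρ)² = (1·δm/m)² + (-1·δV/V)²
  m term: (1×0.0608)² = 0.00370
  V term: (-1×0.0599)² = 0.00359
Total = 0.00729. Share from m = 0.00370/0.00729 = 0.507.

50.7%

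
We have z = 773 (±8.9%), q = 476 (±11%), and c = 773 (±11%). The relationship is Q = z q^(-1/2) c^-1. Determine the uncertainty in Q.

0.00696

Relative error in a monomial: (δQ/Q)² = Σ (nᵢ · δxᵢ/xᵢ)².
  (1·δz/z)² = (1×0.0890)² = 0.00792;  (−½·δq/q)² = (-0.5×0.110)² = 0.00302;  (-1·δc/c)² = (-1×0.110)² = 0.0121
δQ/Q = √(0.0230) = 0.152
Q = 0.0458, so δQ = 0.152 × 0.0458 = 0.00696.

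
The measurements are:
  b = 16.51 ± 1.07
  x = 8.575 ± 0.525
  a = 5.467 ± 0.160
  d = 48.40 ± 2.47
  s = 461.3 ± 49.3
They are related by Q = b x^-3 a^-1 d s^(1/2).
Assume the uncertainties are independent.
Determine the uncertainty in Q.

Products/powers → add relative errors in quadrature, weighted by exponent:
  (1·δb/b)² = (1×0.0648)² = 0.00420;  (-3·δx/x)² = (-3×0.0612)² = 0.0337;  (-1·δa/a)² = (-1×0.0293)² = 0.000857;  (1·δd/d)² = (1×0.0510)² = 0.00260;  (½·δs/s)² = (0.5×0.107)² = 0.00286
δQ/Q = √(0.0443) = 0.210
Q = 4.979, so δQ = 0.210 × 4.979 = 1.05.

1.05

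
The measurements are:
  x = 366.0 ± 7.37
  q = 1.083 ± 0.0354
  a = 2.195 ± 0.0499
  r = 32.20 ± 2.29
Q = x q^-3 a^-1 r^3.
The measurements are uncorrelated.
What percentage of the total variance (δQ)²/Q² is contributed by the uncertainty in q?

17.2%

(δQ/Q)² = (1·δx/x)² + (-3·δq/q)² + (-1·δa/a)² + (3·δr/r)²
  x term: (1×0.0201)² = 0.000405
  q term: (-3×0.0327)² = 0.00962
  a term: (-1×0.0227)² = 0.000517
  r term: (3×0.0711)² = 0.0455
Total = 0.0561. Share from q = 0.00962/0.0561 = 0.172.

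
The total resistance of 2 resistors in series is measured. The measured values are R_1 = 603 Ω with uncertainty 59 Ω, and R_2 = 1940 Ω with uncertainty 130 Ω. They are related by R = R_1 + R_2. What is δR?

143 Ω

R is a linear combination, so absolute uncertainties add in quadrature:
  (δR_1)² = 3480;  (δR_2)² = 16900
δR = √(20400) = 143 Ω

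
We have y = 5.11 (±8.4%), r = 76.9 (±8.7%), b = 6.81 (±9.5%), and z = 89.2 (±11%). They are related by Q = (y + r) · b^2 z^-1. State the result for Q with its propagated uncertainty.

42.6 ± 9.99

Let u = y + r = 82.0. δu = √(δy² + δr²) = √(0.184 + 44.8) = 6.70, so δu/u = 0.0817.
Q is then a monomial in u, b, z:
δQ/Q = √((δu/u)² + (2·δb/b)² + (-1·δz/z)²) = √(0.00668 + 0.0361 + 0.0121) = 0.234
Q = 42.6, so δQ = 0.234 × 42.6 = 9.99.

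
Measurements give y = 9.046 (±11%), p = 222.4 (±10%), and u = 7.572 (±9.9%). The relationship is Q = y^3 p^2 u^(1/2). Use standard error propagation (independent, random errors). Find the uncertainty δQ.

Relative error in a monomial: (δQ/Q)² = Σ (nᵢ · δxᵢ/xᵢ)².
  (3·δy/y)² = (3×0.110)² = 0.109;  (2·δp/p)² = (2×0.100)² = 0.0400;  (½·δu/u)² = (0.5×0.0990)² = 0.00245
δQ/Q = √(0.151) = 0.389
Q = 1.007e+08, so δQ = 0.389 × 1.007e+08 = 3.92e+07.

3.92e+07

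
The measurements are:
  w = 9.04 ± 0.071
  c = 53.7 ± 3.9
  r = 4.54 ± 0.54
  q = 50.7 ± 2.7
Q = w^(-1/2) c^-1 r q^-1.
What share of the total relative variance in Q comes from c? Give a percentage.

(δQ/Q)² = (−½·δw/w)² + (-1·δc/c)² + (1·δr/r)² + (-1·δq/q)²
  w term: (-0.5×0.00785)² = 1.54e-05
  c term: (-1×0.0726)² = 0.00527
  r term: (1×0.119)² = 0.0141
  q term: (-1×0.0533)² = 0.00284
Total = 0.0223. Share from c = 0.00527/0.0223 = 0.237.

23.7%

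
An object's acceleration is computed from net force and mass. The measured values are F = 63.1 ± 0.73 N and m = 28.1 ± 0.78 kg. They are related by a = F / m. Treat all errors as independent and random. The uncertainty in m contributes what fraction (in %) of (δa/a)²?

(δa/a)² = (1·δF/F)² + (-1·δm/m)²
  F term: (1×0.0116)² = 0.000134
  m term: (-1×0.0278)² = 0.000771
Total = 0.000904. Share from m = 0.000771/0.000904 = 0.852.

85.2%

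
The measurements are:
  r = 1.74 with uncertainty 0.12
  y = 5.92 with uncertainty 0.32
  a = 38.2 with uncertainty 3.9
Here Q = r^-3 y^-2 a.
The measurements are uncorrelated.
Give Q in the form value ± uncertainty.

0.207 ± 0.0527

For a monomial Q ∝ r^-3, y^-2, a, fractional errors add in quadrature:
  (-3·δr/r)² = (-3×0.0690)² = 0.0428;  (-2·δy/y)² = (-2×0.0541)² = 0.0117;  (1·δa/a)² = (1×0.102)² = 0.0104
δQ/Q = √(0.0649) = 0.255
Q = 0.207, so δQ = 0.255 × 0.207 = 0.0527.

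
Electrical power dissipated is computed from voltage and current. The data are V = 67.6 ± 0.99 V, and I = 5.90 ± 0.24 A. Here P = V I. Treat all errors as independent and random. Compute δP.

Each factor contributes (exponent × relative error)² to (δP/P)²:
  (1·δV/V)² = (1×0.0146)² = 0.000214;  (1·δI/I)² = (1×0.0407)² = 0.00165
δP/P = √(0.00187) = 0.0432
P = 399 W, so δP = 0.0432 × 399 = 17.2 W.

17.2 W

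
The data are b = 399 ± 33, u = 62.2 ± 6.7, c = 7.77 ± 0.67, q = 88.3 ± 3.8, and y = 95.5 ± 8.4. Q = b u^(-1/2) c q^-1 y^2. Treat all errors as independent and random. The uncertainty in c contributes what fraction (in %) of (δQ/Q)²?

(δQ/Q)² = (1·δb/b)² + (−½·δu/u)² + (1·δc/c)² + (-1·δq/q)² + (2·δy/y)²
  b term: (1×0.0827)² = 0.00684
  u term: (-0.5×0.108)² = 0.00290
  c term: (1×0.0862)² = 0.00744
  q term: (-1×0.0430)² = 0.00185
  y term: (2×0.0880)² = 0.0309
Total = 0.0500. Share from c = 0.00744/0.0500 = 0.149.

14.9%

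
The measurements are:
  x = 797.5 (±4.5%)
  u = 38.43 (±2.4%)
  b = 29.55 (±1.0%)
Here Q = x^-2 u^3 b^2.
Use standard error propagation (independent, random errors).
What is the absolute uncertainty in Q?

Q is a product of powers, so relative uncertainties combine in quadrature:
  (-2·δx/x)² = (-2×0.0450)² = 0.00810;  (3·δu/u)² = (3×0.0240)² = 0.00518;  (2·δb/b)² = (2×0.0100)² = 0.000400
δQ/Q = √(0.0137) = 0.117
Q = 77.92, so δQ = 0.117 × 77.92 = 9.12.

9.12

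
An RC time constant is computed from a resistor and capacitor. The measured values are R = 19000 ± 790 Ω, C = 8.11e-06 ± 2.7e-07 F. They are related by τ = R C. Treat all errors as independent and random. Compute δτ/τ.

0.0533

Relative error in a monomial: (δτ/τ)² = Σ (nᵢ · δxᵢ/xᵢ)².
  (1·δR/R)² = (1×0.0416)² = 0.00173;  (1·δC/C)² = (1×0.0333)² = 0.00111
δτ/τ = √(0.00284) = 0.0533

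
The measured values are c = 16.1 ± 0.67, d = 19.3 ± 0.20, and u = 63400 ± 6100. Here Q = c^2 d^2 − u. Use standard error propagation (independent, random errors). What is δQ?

Let p = c^2·d^2 = 96600. δp/p = √((2·δc/c)² + (2·δd/d)²) = √(0.00693 + 0.000430) = 0.0858, so δp = 8280.
Q = p − u: δQ = √(δp² + δu²) = √(6.86e+07 + 3.72e+07) = 10300

10300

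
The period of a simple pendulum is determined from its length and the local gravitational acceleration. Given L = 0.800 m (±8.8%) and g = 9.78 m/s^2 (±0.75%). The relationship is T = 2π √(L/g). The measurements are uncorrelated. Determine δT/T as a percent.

4.42%

Relative error in a monomial: (δT/T)² = Σ (nᵢ · δxᵢ/xᵢ)².
  (½·δL/L)² = (0.5×0.0880)² = 0.00194;  (−½·δg/g)² = (-0.5×0.00750)² = 1.41e-05
δT/T = √(0.00195) = 0.0442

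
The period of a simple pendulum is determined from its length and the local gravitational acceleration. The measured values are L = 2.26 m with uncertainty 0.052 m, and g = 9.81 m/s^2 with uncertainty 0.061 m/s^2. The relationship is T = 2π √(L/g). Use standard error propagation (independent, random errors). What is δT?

Relative error in a monomial: (δT/T)² = Σ (nᵢ · δxᵢ/xᵢ)².
  (½·δL/L)² = (0.5×0.0230)² = 0.000132;  (−½·δg/g)² = (-0.5×0.00622)² = 9.67e-06
δT/T = √(0.000142) = 0.0119
T = 3.02 s, so δT = 0.0119 × 3.02 = 0.0359 s.

0.0359 s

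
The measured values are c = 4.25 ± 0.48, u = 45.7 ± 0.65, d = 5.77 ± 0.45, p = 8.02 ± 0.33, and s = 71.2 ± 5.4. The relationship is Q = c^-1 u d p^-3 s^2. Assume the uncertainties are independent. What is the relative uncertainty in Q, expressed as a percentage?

For a monomial Q ∝ c^-1, u, d, p^-3, s^2, fractional errors add in quadrature:
  (-1·δc/c)² = (-1×0.113)² = 0.0128;  (1·δu/u)² = (1×0.0142)² = 0.000202;  (1·δd/d)² = (1×0.0780)² = 0.00608;  (-3·δp/p)² = (-3×0.0411)² = 0.0152;  (2·δs/s)² = (2×0.0758)² = 0.0230
δQ/Q = √(0.0573) = 0.239

23.9%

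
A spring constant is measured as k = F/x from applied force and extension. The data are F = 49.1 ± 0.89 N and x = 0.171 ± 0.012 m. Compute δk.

20.8 N/m

For a monomial k ∝ F, x^-1, fractional errors add in quadrature:
  (1·δF/F)² = (1×0.0181)² = 0.000329;  (-1·δx/x)² = (-1×0.0702)² = 0.00492
δk/k = √(0.00525) = 0.0725
k = 287 N/m, so δk = 0.0725 × 287 = 20.8 N/m.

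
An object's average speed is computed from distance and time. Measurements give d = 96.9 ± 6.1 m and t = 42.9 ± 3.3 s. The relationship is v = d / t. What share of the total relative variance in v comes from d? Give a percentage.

40.1%

(δv/v)² = (1·δd/d)² + (-1·δt/t)²
  d term: (1×0.0630)² = 0.00396
  t term: (-1×0.0769)² = 0.00592
Total = 0.00988. Share from d = 0.00396/0.00988 = 0.401.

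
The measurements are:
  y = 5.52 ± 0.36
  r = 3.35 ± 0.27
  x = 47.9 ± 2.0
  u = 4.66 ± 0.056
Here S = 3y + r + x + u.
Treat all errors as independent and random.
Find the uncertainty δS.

S is a linear combination, so absolute uncertainties add in quadrature:
  (3·δy)² = 1.17;  (δr)² = 0.0729;  (δx)² = 4.00;  (δu)² = 0.00314
δS = √(5.24) = 2.29

2.29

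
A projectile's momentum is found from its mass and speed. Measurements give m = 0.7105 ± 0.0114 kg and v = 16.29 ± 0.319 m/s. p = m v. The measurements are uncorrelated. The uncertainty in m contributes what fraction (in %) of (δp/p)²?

(δp/p)² = (1·δm/m)² + (1·δv/v)²
  m term: (1×0.0160)² = 0.000257
  v term: (1×0.0196)² = 0.000383
Total = 0.000641. Share from m = 0.000257/0.000641 = 0.402.

40.2%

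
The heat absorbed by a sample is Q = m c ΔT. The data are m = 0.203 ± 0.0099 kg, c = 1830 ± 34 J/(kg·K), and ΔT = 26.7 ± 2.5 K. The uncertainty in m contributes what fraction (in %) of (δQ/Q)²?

20.7%

(δQ/Q)² = (1·δm/m)² + (1·δc/c)² + (1·δΔT/ΔT)²
  m term: (1×0.0488)² = 0.00238
  c term: (1×0.0186)² = 0.000345
  ΔT term: (1×0.0936)² = 0.00877
Total = 0.0115. Share from m = 0.00238/0.0115 = 0.207.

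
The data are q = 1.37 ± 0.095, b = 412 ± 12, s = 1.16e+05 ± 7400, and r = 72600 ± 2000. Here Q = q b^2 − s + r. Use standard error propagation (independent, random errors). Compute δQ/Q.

Let p = q·b^2 = 2.33e+05. δp/p = √((1·δq/q)² + (2·δb/b)²) = √(0.00481 + 0.00339) = 0.0906, so δp = 21100.
Q = p − s + r: δQ = √(δp² + δs² + δr²) = √(4.44e+08 + 5.48e+07 + 4e+06) = 22400
Q = 1.89e+05, so δQ/Q = 22400/1.89e+05 = 0.118.

0.118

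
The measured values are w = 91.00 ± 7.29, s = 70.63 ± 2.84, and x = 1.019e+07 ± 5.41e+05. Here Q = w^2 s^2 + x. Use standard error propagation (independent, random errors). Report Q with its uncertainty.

(5.150 ± 0.743) × 10^7

Let p = w^2·s^2 = 4.131e+07. δp/p = √((2·δw/w)² + (2·δs/s)²) = √(0.0257 + 0.00647) = 0.179, so δp = 7.41e+06.
Q = p + x: δQ = √(δp² + δx²) = √(5.48e+13 + 2.93e+11) = 7.43e+06
Q = 5.15e+07.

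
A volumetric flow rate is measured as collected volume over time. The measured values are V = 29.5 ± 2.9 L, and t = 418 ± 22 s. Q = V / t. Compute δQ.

0.00787 L/s

Each factor contributes (exponent × relative error)² to (δQ/Q)²:
  (1·δV/V)² = (1×0.0983)² = 0.00966;  (-1·δt/t)² = (-1×0.0526)² = 0.00277
δQ/Q = √(0.0124) = 0.112
Q = 0.0706 L/s, so δQ = 0.112 × 0.0706 = 0.00787 L/s.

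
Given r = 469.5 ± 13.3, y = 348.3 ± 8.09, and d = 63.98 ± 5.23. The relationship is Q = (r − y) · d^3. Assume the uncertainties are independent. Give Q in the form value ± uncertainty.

Let u = r − y = 121.2. δu = √(δr² + δy²) = √(177 + 65.4) = 15.6, so δu/u = 0.128.
Q is then a monomial in u, d:
δQ/Q = √((δu/u)² + (3·δd/d)²) = √(0.0165 + 0.0601) = 0.277
Q = 3.174e+07, so δQ = 0.277 × 3.174e+07 = 8.79e+06.

(3.174 ± 0.879) × 10^7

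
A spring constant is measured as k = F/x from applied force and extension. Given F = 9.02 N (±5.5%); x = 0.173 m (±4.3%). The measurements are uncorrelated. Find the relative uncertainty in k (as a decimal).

k is a product of powers, so relative uncertainties combine in quadrature:
  (1·δF/F)² = (1×0.0550)² = 0.00302;  (-1·δx/x)² = (-1×0.0430)² = 0.00185
δk/k = √(0.00487) = 0.0698

0.0698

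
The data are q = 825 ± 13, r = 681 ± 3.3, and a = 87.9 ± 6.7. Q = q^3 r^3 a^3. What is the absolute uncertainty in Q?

Since Q is a product/quotient, work with relative uncertainties:
  (3·δq/q)² = (3×0.0158)² = 0.00223;  (3·δr/r)² = (3×0.00485)² = 0.000211;  (3·δa/a)² = (3×0.0762)² = 0.0523
δQ/Q = √(0.0547) = 0.234
Q = 1.2e+23, so δQ = 0.234 × 1.2e+23 = 2.82e+22.

2.82e+22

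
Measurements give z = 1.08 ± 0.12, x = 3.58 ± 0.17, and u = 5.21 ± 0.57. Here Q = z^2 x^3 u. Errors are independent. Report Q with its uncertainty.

279 ± 79.7

Products/powers → add relative errors in quadrature, weighted by exponent:
  (2·δz/z)² = (2×0.111)² = 0.0494;  (3·δx/x)² = (3×0.0475)² = 0.0203;  (1·δu/u)² = (1×0.109)² = 0.0120
δQ/Q = √(0.0816) = 0.286
Q = 279, so δQ = 0.286 × 279 = 79.7.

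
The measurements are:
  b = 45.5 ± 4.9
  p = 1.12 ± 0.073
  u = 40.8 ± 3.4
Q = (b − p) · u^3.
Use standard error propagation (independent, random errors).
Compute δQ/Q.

Let w = b − p = 44.4. δw = √(δb² + δp²) = √(24.0 + 0.00533) = 4.90, so δw/w = 0.110.
Q is then a monomial in w, u:
δQ/Q = √((δw/w)² + (3·δu/u)²) = √(0.0122 + 0.0625) = 0.273

0.273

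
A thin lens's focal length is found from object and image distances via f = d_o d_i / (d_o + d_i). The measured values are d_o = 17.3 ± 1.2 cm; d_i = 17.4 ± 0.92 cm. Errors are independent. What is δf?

∂f/∂d_o = (d_i/(d_o+d_i))² = 0.251;  ∂f/∂d_i = (d_o/(d_o+d_i))² = 0.249
δf = √((∂f/∂d_o · δd_o)² + (∂f/∂d_i · δd_i)²) = √(0.0910 + 0.0523) = 0.379 cm

0.379 cm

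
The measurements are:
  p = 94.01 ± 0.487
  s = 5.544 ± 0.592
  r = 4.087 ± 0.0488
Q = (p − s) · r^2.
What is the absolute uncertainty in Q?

37.5

Let u = p − s = 88.47. δu = √(δp² + δs²) = √(0.237 + 0.350) = 0.767, so δu/u = 0.00867.
Q is then a monomial in u, r:
δQ/Q = √((δu/u)² + (2·δr/r)²) = √(7.51e-05 + 0.000570) = 0.0254
Q = 1478, so δQ = 0.0254 × 1478 = 37.5.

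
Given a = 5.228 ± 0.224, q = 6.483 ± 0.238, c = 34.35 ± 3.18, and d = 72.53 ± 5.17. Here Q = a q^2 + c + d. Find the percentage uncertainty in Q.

6.01%

Let p = a·q^2 = 219.7. δp/p = √((1·δa/a)² + (2·δq/q)²) = √(0.00184 + 0.00539) = 0.0850, so δp = 18.7.
Q = p + c + d: δQ = √(δp² + δc² + δd²) = √(349 + 10.1 + 26.7) = 19.6
Q = 326.6, so δQ/Q = 19.6/326.6 = 0.0601.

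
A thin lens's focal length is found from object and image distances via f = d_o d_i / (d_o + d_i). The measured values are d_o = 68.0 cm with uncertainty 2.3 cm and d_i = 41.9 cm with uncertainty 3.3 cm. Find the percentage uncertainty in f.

∂f/∂d_o = (d_i/(d_o+d_i))² = 0.145;  ∂f/∂d_i = (d_o/(d_o+d_i))² = 0.383
δf = √((∂f/∂d_o · δd_o)² + (∂f/∂d_i · δd_i)²) = √(0.112 + 1.60) = 1.31 cm
f = 25.9 cm, so δf/f = 1.31/25.9 = 0.0504.

5.04%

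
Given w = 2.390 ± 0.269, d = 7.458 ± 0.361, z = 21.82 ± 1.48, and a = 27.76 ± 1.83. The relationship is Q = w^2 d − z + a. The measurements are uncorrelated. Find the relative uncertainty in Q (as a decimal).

0.208

Let p = w^2·d = 42.60. δp/p = √((2·δw/w)² + (1·δd/d)²) = √(0.0507 + 0.00234) = 0.230, so δp = 9.81.
Q = p − z + a: δQ = √(δp² + δz² + δa²) = √(96.2 + 2.19 + 3.35) = 10.1
Q = 48.54, so δQ/Q = 10.1/48.54 = 0.208.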